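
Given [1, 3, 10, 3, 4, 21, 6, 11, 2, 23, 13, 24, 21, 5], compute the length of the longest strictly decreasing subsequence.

One longest decreasing subsequence is 10, 3, 2 (positions 3,4,9), of length 3; no longer one exists.

3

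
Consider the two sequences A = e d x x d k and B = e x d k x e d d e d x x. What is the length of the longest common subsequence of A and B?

A longest common subsequence is edxx (length 4); the LCS DP confirms no longer common subsequence exists.

4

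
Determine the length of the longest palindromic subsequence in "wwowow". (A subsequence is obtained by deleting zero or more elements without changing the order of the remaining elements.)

One longest palindromic subsequence is wowow (positions 1,3,4,5,6); it reads the same forward and backward, and the interval DP gives dp[1][6] = 5.

5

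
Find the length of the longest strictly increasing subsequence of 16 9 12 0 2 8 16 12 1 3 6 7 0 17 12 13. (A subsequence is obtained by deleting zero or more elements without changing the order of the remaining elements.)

Let dp[i] be the longest increasing subsequence ending at position i. Then dp = [1, 1, 2, 1, 2, 3, 4, 4, 2, 3, 4, 5, 1, 6, 6, 7].
The maximum is 7; one witness is 0, 2, 3, 6, 7, 12, 13 at positions 4,5,10,11,12,15,16.

7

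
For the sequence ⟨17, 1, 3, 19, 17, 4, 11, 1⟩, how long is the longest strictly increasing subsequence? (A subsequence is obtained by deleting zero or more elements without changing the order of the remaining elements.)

4

One longest increasing subsequence is 1, 3, 4, 11 (positions 2,3,6,7), of length 4; no longer one exists.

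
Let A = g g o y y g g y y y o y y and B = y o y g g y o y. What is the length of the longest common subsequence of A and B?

Backtracking the LCS table gives one alignment: o (A3,B2) → y (A5,B3) → g (A6,B4) → g (A7,B5) → y (A10,B6) → o (A11,B7) → y (A13,B8).
So the longest common subsequence has length 7.

7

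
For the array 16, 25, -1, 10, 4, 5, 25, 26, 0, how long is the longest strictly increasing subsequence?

Scanning left to right, the best length ending at each element is: 16→1, 25→2, -1→1, 10→2, 4→2, 5→3, 25→4, 26→5, 0→2.
So the longest increasing subsequence has length 5, e.g. -1, 4, 5, 25, 26.

5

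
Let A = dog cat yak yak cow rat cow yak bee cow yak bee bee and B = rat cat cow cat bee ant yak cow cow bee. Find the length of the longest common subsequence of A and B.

Backtracking the LCS table gives one alignment: cat (A2,B4) → yak (A4,B7) → cow (A7,B8) → cow (A10,B9) → bee (A13,B10).
So the longest common subsequence has length 5.

5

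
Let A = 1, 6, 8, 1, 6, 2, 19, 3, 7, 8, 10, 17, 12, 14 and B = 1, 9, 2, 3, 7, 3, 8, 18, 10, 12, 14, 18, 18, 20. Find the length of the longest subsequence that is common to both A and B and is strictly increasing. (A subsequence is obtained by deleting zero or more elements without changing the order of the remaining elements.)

8

For each value that appears in both, track the longest common increasing run ending there.
The best achievable length is 8; one witness is 1, 2, 3, 7, 8, 10, 12, 14 (A-positions 1,6,8,9,10,11,13,14, B-positions 1,3,4,5,7,9,10,11).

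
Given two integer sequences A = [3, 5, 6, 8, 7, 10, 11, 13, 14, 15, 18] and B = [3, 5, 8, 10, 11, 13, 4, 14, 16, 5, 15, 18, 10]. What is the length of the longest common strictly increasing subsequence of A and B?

9

A longest common strictly increasing subsequence is 3, 5, 8, 10, 11, 13, 14, 15, 18 (length 9); it appears in order in both A and B, and no longer such subsequence exists.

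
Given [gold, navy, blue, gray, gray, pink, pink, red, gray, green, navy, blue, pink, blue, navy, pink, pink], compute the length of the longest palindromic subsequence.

One longest palindromic subsequence is pink pink navy blue pink blue navy pink pink (positions 6,7,11,12,13,14,15,16,17); it reads the same forward and backward, and the interval DP gives dp[1][17] = 9.

9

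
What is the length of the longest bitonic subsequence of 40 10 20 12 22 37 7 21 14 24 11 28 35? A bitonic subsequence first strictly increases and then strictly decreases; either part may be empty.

Let inc[i] be the LIS ending at i and dec[i] the longest strictly decreasing subsequence starting at i. inc = [1, 1, 2, 2, 3, 4, 1, 3, 3, 4, 2, 5, 6], dec = [5, 2, 3, 2, 4, 4, 1, 3, 2, 2, 1, 1, 1].
max_i inc[i]+dec[i]−1 = 7, with one witness 10, 20, 22, 37, 21, 14, 11.

7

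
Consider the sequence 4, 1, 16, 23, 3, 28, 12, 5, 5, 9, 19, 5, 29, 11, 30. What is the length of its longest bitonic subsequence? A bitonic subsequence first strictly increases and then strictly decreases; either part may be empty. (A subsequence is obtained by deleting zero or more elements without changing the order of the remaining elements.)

7

Let inc[i] be the LIS ending at i and dec[i] the longest strictly decreasing subsequence starting at i. inc = [1, 1, 2, 3, 2, 4, 3, 3, 3, 4, 5, 3, 6, 5, 7], dec = [2, 1, 4, 4, 1, 4, 3, 1, 1, 2, 2, 1, 2, 1, 1].
max_i inc[i]+dec[i]−1 = 7, with one witness 4, 16, 23, 28, 12, 9, 5.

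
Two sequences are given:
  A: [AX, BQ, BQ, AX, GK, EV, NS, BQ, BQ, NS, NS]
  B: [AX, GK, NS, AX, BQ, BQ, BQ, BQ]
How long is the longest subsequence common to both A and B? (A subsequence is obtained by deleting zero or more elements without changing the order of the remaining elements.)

5

Backtracking the LCS table gives one alignment: AX (A1,B4) → BQ (A2,B5) → BQ (A3,B6) → BQ (A8,B7) → BQ (A9,B8).
So the longest common subsequence has length 5.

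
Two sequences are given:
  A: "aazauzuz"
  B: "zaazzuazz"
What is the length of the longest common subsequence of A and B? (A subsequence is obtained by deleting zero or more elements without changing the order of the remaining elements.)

A longest common subsequence is aazazz (length 6); the LCS DP confirms no longer common subsequence exists.

6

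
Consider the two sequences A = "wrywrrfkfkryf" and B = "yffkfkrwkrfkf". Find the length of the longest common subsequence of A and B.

7

Backtracking the LCS table gives one alignment: y (A3,B1) → f (A7,B3) → k (A8,B4) → f (A9,B5) → k (A10,B9) → r (A11,B10) → f (A13,B13).
So the longest common subsequence has length 7.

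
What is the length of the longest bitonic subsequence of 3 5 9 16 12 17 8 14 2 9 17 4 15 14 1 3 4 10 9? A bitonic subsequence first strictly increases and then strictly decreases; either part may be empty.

Let inc[i] be the LIS ending at i and dec[i] the longest strictly decreasing subsequence starting at i. inc = [1, 2, 3, 4, 4, 5, 3, 5, 1, 4, 6, 2, 6, 5, 1, 2, 3, 5, 4], dec = [3, 3, 4, 5, 4, 5, 3, 4, 2, 3, 5, 2, 4, 3, 1, 1, 1, 2, 1].
max_i inc[i]+dec[i]−1 = 10, with one witness 3, 5, 9, 12, 14, 17, 15, 14, 10, 9.

10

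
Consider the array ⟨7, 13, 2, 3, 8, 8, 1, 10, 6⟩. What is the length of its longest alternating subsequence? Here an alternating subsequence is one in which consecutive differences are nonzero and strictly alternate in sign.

A longest alternating subsequence is 7, 13, 2, 3, 1, 10, 6 (positions 1,2,3,4,7,8,9); its 6 consecutive differences strictly alternate in sign, and length 7 is optimal.

7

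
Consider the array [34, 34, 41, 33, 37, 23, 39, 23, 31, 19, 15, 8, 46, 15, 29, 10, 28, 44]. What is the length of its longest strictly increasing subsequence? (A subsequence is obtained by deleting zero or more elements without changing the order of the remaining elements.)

One longest increasing subsequence is 34, 37, 39, 46 (positions 1,5,7,13), of length 4; no longer one exists.

4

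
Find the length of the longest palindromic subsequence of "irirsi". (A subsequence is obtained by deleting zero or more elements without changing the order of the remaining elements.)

5

Using dp[i][j] = 2 + dp[i+1][j−1] if the ends match, else max(dp[i+1][j], dp[i][j−1]):
dp[1][6] = 5. A witness is iriri at positions 1,2,3,4,6.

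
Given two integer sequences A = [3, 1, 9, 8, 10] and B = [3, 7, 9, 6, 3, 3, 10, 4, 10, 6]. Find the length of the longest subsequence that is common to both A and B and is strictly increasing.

3

For each value that appears in both, track the longest common increasing run ending there.
The best achievable length is 3; one witness is 3, 9, 10 (A-positions 1,3,5, B-positions 1,3,7).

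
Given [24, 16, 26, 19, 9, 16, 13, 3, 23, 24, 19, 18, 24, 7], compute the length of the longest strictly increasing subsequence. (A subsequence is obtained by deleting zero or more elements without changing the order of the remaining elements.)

One longest increasing subsequence is 16, 19, 23, 24 (positions 2,4,9,10), of length 4; no longer one exists.

4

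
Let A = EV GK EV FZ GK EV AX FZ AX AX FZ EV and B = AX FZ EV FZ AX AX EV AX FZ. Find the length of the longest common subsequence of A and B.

A longest common subsequence is EV, FZ, AX, AX, AX, FZ (length 6); the LCS DP confirms no longer common subsequence exists.

6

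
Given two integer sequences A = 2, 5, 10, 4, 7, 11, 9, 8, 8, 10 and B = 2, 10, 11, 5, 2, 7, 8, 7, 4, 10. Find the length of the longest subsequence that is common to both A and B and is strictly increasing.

A longest common strictly increasing subsequence is 2, 5, 7, 8, 10 (length 5); it appears in order in both A and B, and no longer such subsequence exists.

5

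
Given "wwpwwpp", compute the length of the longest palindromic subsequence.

5

Using dp[i][j] = 2 + dp[i+1][j−1] if the ends match, else max(dp[i+1][j], dp[i][j−1]):
dp[1][7] = 5. A witness is wwpww at positions 1,2,3,4,5.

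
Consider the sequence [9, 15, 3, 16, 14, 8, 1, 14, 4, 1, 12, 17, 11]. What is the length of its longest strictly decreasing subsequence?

5

Let dp[i] be the longest decreasing subsequence ending at position i. Then dp = [1, 1, 2, 1, 2, 3, 4, 2, 4, 5, 3, 1, 4].
The maximum is 5; one witness is 15, 14, 8, 4, 1 at positions 2,5,6,9,10.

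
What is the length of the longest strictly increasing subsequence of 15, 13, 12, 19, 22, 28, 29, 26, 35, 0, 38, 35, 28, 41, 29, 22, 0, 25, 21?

One longest increasing subsequence is 15, 19, 22, 28, 29, 35, 38, 41 (positions 1,4,5,6,7,9,11,14), of length 8; no longer one exists.

8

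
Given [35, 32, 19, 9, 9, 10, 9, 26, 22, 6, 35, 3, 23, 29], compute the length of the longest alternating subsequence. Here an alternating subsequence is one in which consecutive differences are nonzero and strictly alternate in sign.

A longest alternating subsequence is 35, 9, 10, 9, 26, 22, 35, 3, 23 (positions 1,4,6,7,8,9,11,12,13); its 8 consecutive differences strictly alternate in sign, and length 9 is optimal.

9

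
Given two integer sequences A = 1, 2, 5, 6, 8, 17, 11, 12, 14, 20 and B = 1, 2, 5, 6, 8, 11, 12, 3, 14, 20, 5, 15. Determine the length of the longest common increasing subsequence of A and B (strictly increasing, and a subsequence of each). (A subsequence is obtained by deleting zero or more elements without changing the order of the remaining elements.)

9

A longest common strictly increasing subsequence is 1, 2, 5, 6, 8, 11, 12, 14, 20 (length 9); it appears in order in both A and B, and no longer such subsequence exists.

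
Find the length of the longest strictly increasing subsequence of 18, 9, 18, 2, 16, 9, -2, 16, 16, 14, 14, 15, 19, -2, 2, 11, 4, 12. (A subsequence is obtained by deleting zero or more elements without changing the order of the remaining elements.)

Scanning left to right, the best length ending at each element is: 18→1, 9→1, 18→2, 2→1, 16→2, 9→2, -2→1, 16→3, 16→3, 14→3, 14→3, 15→4, 19→5, -2→1, 2→2, 11→3, 4→3, 12→4.
So the longest increasing subsequence has length 5, e.g. 2, 9, 14, 15, 19.

5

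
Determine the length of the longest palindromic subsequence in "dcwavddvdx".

6

Using dp[i][j] = 2 + dp[i+1][j−1] if the ends match, else max(dp[i+1][j], dp[i][j−1]):
dp[1][10] = 6. A witness is dvddvd at positions 1,5,6,7,8,9.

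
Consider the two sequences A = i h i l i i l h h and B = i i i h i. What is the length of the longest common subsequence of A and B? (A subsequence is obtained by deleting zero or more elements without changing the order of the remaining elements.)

A longest common subsequence is iiii (length 4); the LCS DP confirms no longer common subsequence exists.

4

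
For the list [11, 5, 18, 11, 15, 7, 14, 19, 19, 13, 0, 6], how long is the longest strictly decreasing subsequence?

5

One longest decreasing subsequence is 18, 15, 14, 13, 0 (positions 3,5,7,10,11), of length 5; no longer one exists.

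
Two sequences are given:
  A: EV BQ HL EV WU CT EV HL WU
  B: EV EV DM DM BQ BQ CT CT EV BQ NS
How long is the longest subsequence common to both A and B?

A longest common subsequence is EV, BQ, CT, EV (length 4); the LCS DP confirms no longer common subsequence exists.

4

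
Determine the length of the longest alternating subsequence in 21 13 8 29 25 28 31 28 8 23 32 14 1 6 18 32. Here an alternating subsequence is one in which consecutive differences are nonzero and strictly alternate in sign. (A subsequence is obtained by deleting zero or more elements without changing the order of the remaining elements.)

A longest alternating subsequence is 21, 13, 29, 25, 28, 8, 23, 1, 6 (positions 1,2,4,5,6,9,10,13,14); its 8 consecutive differences strictly alternate in sign, and length 9 is optimal.

9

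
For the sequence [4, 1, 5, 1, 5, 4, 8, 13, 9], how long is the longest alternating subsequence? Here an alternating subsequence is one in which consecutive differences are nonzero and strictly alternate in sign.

A longest alternating subsequence is 4, 1, 5, 1, 5, 4, 13, 9 (positions 1,2,3,4,5,6,8,9); its 7 consecutive differences strictly alternate in sign, and length 8 is optimal.

8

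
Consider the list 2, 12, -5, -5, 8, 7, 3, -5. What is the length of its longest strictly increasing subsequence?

One longest increasing subsequence is 2, 12 (positions 1,2), of length 2; no longer one exists.

2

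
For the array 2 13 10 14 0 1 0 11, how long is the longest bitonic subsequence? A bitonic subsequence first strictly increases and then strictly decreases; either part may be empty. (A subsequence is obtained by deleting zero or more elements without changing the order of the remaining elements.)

5

One longest bitonic subsequence is 2, 13, 10, 1, 0 (positions 1,2,3,6,7): it rises to 13 then falls. Length 5 is optimal.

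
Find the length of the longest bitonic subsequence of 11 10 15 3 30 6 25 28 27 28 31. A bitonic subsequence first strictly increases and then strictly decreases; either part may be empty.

6

Let inc[i] be the LIS ending at i and dec[i] the longest strictly decreasing subsequence starting at i. inc = [1, 1, 2, 1, 3, 2, 3, 4, 4, 5, 6], dec = [3, 2, 2, 1, 3, 1, 1, 2, 1, 1, 1].
max_i inc[i]+dec[i]−1 = 6, with one witness 11, 15, 25, 27, 28, 31.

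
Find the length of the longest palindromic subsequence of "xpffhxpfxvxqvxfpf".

Using dp[i][j] = 2 + dp[i+1][j−1] if the ends match, else max(dp[i+1][j], dp[i][j−1]):
dp[1][17] = 11. A witness is fpfxvqvxfpf at positions 3,7,8,9,10,12,13,14,15,16,17.

11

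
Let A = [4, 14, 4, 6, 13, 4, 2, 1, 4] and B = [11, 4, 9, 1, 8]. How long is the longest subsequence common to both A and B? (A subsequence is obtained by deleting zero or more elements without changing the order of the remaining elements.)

2

A longest common subsequence is 4, 1 (length 2); the LCS DP confirms no longer common subsequence exists.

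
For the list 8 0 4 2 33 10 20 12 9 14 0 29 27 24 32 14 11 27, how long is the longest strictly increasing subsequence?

7

Let dp[i] be the longest increasing subsequence ending at position i. Then dp = [1, 1, 2, 2, 3, 3, 4, 4, 3, 5, 1, 6, 6, 6, 7, 5, 4, 7].
The maximum is 7; one witness is 0, 4, 10, 12, 14, 29, 32 at positions 2,3,6,8,10,12,15.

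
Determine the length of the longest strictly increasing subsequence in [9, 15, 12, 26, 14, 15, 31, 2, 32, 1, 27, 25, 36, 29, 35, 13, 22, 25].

7

One longest increasing subsequence is 9, 12, 14, 15, 31, 32, 36 (positions 1,3,5,6,7,9,13), of length 7; no longer one exists.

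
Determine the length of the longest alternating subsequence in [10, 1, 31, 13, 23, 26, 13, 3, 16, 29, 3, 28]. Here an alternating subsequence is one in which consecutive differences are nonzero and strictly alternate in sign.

9

A longest alternating subsequence is 10, 1, 31, 13, 23, 13, 16, 3, 28 (positions 1,2,3,4,5,7,9,11,12); its 8 consecutive differences strictly alternate in sign, and length 9 is optimal.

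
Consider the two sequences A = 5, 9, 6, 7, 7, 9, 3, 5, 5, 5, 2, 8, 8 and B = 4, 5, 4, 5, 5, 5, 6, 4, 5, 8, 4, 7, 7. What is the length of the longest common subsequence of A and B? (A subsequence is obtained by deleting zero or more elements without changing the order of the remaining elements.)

5

A longest common subsequence is 5, 5, 5, 5, 8 (length 5); the LCS DP confirms no longer common subsequence exists.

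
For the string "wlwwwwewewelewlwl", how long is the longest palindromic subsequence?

One longest palindromic subsequence is lwweeweewwl (positions 2,3,6,7,9,10,11,13,14,16,17); it reads the same forward and backward, and the interval DP gives dp[1][17] = 11.

11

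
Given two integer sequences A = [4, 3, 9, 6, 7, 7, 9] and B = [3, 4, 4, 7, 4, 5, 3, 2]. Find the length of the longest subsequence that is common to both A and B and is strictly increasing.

2

For each value that appears in both, track the longest common increasing run ending there.
The best achievable length is 2; one witness is 3, 7 (A-positions 2,5, B-positions 1,4).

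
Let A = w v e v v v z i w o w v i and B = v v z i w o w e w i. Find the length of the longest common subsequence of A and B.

Backtracking the LCS table gives one alignment: v (A5,B1) → v (A6,B2) → z (A7,B3) → i (A8,B4) → w (A9,B5) → o (A10,B6) → w (A11,B9) → i (A13,B10).
So the longest common subsequence has length 8.

8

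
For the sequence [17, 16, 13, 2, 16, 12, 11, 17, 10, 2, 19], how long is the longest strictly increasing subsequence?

4

Let dp[i] be the longest increasing subsequence ending at position i. Then dp = [1, 1, 1, 1, 2, 2, 2, 3, 2, 1, 4].
The maximum is 4; one witness is 13, 16, 17, 19 at positions 3,5,8,11.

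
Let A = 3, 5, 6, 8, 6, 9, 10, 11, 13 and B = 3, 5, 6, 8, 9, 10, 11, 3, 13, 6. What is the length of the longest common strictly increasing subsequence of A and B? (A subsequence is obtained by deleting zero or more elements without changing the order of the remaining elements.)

8

For each value that appears in both, track the longest common increasing run ending there.
The best achievable length is 8; one witness is 3, 5, 6, 8, 9, 10, 11, 13 (A-positions 1,2,3,4,6,7,8,9, B-positions 1,2,3,4,5,6,7,9).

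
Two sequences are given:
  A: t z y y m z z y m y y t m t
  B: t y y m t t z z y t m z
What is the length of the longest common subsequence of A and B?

Backtracking the LCS table gives one alignment: t (A1,B1) → y (A3,B2) → y (A4,B3) → m (A5,B4) → z (A6,B7) → z (A7,B8) → y (A11,B9) → t (A12,B10) → m (A13,B11).
So the longest common subsequence has length 9.

9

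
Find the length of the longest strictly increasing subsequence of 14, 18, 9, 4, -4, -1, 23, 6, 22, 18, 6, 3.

Let dp[i] be the longest increasing subsequence ending at position i. Then dp = [1, 2, 1, 1, 1, 2, 3, 3, 4, 4, 3, 3].
The maximum is 4; one witness is -4, -1, 6, 22 at positions 5,6,8,9.

4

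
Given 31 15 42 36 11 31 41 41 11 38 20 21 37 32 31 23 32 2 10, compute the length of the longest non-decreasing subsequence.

Let dp[i] be the longest non-decreasing subsequence ending at position i. Then dp = [1, 1, 2, 2, 1, 2, 3, 4, 2, 3, 3, 4, 5, 5, 5, 5, 6, 1, 2].
The maximum is 6; one witness is 11, 11, 20, 21, 32, 32 at positions 5,9,11,12,14,17.

6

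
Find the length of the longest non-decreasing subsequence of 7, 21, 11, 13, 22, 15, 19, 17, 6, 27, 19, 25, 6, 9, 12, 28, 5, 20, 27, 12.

8

Scanning left to right, the best length ending at each element is: 7→1, 21→2, 11→2, 13→3, 22→4, 15→4, 19→5, 17→5, 6→1, 27→6, 19→6, 25→7, 6→2, 9→3, 12→4, 28→8, 5→1, 20→7, 27→8, 12→5.
So the longest non-decreasing subsequence has length 8, e.g. 7, 11, 13, 15, 19, 19, 25, 28.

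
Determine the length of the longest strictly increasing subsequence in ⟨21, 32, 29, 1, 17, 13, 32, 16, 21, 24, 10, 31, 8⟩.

6

Scanning left to right, the best length ending at each element is: 21→1, 32→2, 29→2, 1→1, 17→2, 13→2, 32→3, 16→3, 21→4, 24→5, 10→2, 31→6, 8→2.
So the longest increasing subsequence has length 6, e.g. 1, 13, 16, 21, 24, 31.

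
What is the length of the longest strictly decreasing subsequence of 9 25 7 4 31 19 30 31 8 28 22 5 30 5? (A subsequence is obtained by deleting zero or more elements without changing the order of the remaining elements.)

One longest decreasing subsequence is 31, 30, 28, 22, 5 (positions 5,7,10,11,12), of length 5; no longer one exists.

5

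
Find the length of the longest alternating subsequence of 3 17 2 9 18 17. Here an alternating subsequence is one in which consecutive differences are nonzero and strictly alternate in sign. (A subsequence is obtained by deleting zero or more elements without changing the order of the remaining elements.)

Track the best alternating length ending on an up-step vs a down-step at each position: up/down = 1/1, 2/1, 1/3, 4/3, 4/1, 4/5.
The maximum over both is 5; one such subsequence is 3, 17, 2, 18, 17.

5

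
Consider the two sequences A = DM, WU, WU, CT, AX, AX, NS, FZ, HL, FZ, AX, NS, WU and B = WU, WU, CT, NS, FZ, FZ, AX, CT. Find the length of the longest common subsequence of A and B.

A longest common subsequence is WU, WU, CT, NS, FZ, FZ, AX (length 7); the LCS DP confirms no longer common subsequence exists.

7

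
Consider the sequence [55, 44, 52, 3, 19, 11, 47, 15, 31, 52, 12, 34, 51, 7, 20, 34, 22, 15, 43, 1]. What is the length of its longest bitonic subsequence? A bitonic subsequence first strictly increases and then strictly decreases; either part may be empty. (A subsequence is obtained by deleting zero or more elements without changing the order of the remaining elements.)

Let inc[i] be the LIS ending at i and dec[i] the longest strictly decreasing subsequence starting at i. inc = [1, 1, 2, 1, 2, 2, 3, 3, 4, 5, 3, 5, 6, 2, 4, 5, 5, 4, 6, 1], dec = [7, 6, 6, 2, 5, 3, 5, 4, 4, 6, 3, 4, 5, 2, 3, 4, 3, 2, 2, 1].
max_i inc[i]+dec[i]−1 = 10, with one witness 3, 11, 15, 31, 52, 51, 34, 22, 15, 1.

10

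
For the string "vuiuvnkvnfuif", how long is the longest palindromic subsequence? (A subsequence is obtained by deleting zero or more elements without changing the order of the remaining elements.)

7

One longest palindromic subsequence is iunvnui (positions 3,4,6,8,9,11,12); it reads the same forward and backward, and the interval DP gives dp[1][13] = 7.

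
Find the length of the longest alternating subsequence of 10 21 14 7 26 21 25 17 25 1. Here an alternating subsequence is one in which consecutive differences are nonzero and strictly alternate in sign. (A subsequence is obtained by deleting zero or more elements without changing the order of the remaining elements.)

Track the best alternating length ending on an up-step vs a down-step at each position: up/down = 1/1, 2/1, 2/3, 1/3, 4/1, 4/5, 6/5, 4/7, 8/5, 1/9.
The maximum over both is 9; one such subsequence is 10, 21, 14, 26, 21, 25, 17, 25, 1.

9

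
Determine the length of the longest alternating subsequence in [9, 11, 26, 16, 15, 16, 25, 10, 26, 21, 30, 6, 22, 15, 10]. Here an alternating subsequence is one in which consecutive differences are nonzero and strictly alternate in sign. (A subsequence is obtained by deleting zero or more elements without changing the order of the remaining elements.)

Track the best alternating length ending on an up-step vs a down-step at each position: up/down = 1/1, 2/1, 2/1, 2/3, 2/3, 4/3, 4/3, 2/5, 6/1, 6/7, 8/1, 1/9, 10/9, 10/11, 10/11.
The maximum over both is 11; one such subsequence is 9, 26, 15, 16, 10, 26, 21, 30, 6, 22, 15.

11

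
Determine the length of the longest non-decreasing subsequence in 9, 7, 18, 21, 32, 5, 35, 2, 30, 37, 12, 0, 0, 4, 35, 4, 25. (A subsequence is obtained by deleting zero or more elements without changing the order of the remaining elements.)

Let dp[i] be the longest non-decreasing subsequence ending at position i. Then dp = [1, 1, 2, 3, 4, 1, 5, 1, 4, 6, 2, 1, 2, 3, 6, 4, 5].
The maximum is 6; one witness is 9, 18, 21, 32, 35, 37 at positions 1,3,4,5,7,10.

6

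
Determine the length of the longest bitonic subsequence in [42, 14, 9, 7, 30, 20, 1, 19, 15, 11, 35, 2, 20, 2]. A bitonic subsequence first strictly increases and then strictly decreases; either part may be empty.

7

One longest bitonic subsequence is 42, 30, 20, 19, 15, 11, 2 (positions 1,5,6,8,9,10,14): it rises to 42 then falls. Length 7 is optimal.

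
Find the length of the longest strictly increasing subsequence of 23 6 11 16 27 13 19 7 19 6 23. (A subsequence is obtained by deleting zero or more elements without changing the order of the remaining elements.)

Scanning left to right, the best length ending at each element is: 23→1, 6→1, 11→2, 16→3, 27→4, 13→3, 19→4, 7→2, 19→4, 6→1, 23→5.
So the longest increasing subsequence has length 5, e.g. 6, 11, 16, 19, 23.

5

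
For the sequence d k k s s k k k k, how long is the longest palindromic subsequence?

One longest palindromic subsequence is kkkkkk (positions 2,3,6,7,8,9); it reads the same forward and backward, and the interval DP gives dp[1][9] = 6.

6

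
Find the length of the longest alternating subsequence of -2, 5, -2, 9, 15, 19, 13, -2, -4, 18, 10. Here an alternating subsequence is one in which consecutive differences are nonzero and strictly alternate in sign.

7

Track the best alternating length ending on an up-step vs a down-step at each position: up/down = 1/1, 2/1, 1/3, 4/1, 4/1, 4/1, 4/5, 1/5, 1/5, 6/5, 6/7.
The maximum over both is 7; one such subsequence is -2, 5, -2, 15, 13, 18, 10.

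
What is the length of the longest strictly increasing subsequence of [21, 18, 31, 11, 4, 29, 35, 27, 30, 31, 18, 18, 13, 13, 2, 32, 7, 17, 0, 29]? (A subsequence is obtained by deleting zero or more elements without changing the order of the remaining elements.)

One longest increasing subsequence is 21, 29, 30, 31, 32 (positions 1,6,9,10,16), of length 5; no longer one exists.

5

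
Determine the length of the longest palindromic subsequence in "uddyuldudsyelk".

5

Using dp[i][j] = 2 + dp[i+1][j−1] if the ends match, else max(dp[i+1][j], dp[i][j−1]):
dp[1][14] = 5. A witness is ldudl at positions 6,7,8,9,13.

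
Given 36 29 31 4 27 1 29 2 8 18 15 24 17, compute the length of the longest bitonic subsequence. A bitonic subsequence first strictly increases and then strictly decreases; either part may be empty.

One longest bitonic subsequence is 1, 2, 8, 18, 24, 17 (positions 6,8,9,10,12,13): it rises to 24 then falls. Length 6 is optimal.

6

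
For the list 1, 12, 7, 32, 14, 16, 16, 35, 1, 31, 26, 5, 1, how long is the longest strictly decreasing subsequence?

5

Scanning left to right, the best length ending at each element is: 1→1, 12→1, 7→2, 32→1, 14→2, 16→2, 16→2, 35→1, 1→3, 31→2, 26→3, 5→4, 1→5.
So the longest decreasing subsequence has length 5, e.g. 32, 31, 26, 5, 1.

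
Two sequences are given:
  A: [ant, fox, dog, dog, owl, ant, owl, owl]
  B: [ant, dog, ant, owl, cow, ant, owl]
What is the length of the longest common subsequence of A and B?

5

A longest common subsequence is ant, dog, owl, ant, owl (length 5); the LCS DP confirms no longer common subsequence exists.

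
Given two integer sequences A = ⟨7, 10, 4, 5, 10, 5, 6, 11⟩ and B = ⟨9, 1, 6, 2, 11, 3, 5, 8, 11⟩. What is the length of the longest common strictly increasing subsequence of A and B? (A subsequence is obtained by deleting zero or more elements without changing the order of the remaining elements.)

For each value that appears in both, track the longest common increasing run ending there.
The best achievable length is 2; one witness is 6, 11 (A-positions 7,8, B-positions 3,5).

2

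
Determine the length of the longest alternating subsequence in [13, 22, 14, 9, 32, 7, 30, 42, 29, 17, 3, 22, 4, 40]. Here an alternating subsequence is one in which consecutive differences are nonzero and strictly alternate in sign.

Track the best alternating length ending on an up-step vs a down-step at each position: up/down = 1/1, 2/1, 2/3, 1/3, 4/1, 1/5, 6/5, 6/1, 6/7, 6/7, 1/7, 8/7, 8/9, 10/7.
The maximum over both is 10; one such subsequence is 13, 22, 14, 32, 7, 30, 17, 22, 4, 40.

10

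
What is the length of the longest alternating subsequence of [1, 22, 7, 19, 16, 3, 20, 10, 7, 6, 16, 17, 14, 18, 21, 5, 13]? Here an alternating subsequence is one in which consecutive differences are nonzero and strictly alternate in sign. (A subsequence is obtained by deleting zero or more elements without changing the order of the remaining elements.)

12

A longest alternating subsequence is 1, 22, 7, 19, 16, 20, 10, 16, 14, 18, 5, 13 (positions 1,2,3,4,5,7,8,11,13,14,16,17); its 11 consecutive differences strictly alternate in sign, and length 12 is optimal.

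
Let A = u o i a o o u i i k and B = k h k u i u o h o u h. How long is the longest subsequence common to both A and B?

5

A longest common subsequence is uioou (length 5); the LCS DP confirms no longer common subsequence exists.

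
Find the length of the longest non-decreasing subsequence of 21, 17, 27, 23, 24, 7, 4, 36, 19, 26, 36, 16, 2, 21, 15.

5

One longest non-decreasing subsequence is 21, 23, 24, 36, 36 (positions 1,4,5,8,11), of length 5; no longer one exists.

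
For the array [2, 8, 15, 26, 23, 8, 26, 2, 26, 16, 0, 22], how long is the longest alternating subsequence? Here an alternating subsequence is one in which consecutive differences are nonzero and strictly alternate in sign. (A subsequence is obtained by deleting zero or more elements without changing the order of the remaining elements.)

8

A longest alternating subsequence is 2, 26, 23, 26, 2, 26, 16, 22 (positions 1,4,5,7,8,9,10,12); its 7 consecutive differences strictly alternate in sign, and length 8 is optimal.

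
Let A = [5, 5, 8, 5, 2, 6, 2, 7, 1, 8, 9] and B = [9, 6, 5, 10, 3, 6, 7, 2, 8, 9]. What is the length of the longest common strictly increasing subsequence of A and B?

For each value that appears in both, track the longest common increasing run ending there.
The best achievable length is 5; one witness is 5, 6, 7, 8, 9 (A-positions 1,6,8,10,11, B-positions 3,6,7,9,10).

5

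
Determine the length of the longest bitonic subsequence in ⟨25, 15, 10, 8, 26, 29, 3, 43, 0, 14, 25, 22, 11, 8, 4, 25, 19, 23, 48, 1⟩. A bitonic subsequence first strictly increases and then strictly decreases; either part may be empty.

10

One longest bitonic subsequence is 25, 26, 29, 43, 25, 22, 11, 8, 4, 1 (positions 1,5,6,8,11,12,13,14,15,20): it rises to 43 then falls. Length 10 is optimal.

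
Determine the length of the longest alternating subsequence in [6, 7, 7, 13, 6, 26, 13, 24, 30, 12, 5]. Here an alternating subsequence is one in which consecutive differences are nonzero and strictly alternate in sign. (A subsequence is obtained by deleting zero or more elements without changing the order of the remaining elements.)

7

A longest alternating subsequence is 6, 7, 6, 26, 13, 24, 12 (positions 1,2,5,6,7,8,10); its 6 consecutive differences strictly alternate in sign, and length 7 is optimal.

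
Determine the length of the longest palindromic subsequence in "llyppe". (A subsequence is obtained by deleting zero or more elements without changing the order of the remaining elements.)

2

Using dp[i][j] = 2 + dp[i+1][j−1] if the ends match, else max(dp[i+1][j], dp[i][j−1]):
dp[1][6] = 2. A witness is pp at positions 4,5.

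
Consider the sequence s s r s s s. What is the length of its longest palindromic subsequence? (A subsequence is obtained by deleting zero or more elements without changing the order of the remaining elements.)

One longest palindromic subsequence is sssss (positions 1,2,4,5,6); it reads the same forward and backward, and the interval DP gives dp[1][6] = 5.

5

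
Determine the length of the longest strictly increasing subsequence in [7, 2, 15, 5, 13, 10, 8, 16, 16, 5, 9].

4

One longest increasing subsequence is 2, 5, 13, 16 (positions 2,4,5,8), of length 4; no longer one exists.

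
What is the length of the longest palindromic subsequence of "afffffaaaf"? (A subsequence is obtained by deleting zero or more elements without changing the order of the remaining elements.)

Using dp[i][j] = 2 + dp[i+1][j−1] if the ends match, else max(dp[i+1][j], dp[i][j−1]):
dp[1][10] = 7. A witness is afffffa at positions 1,2,3,4,5,6,9.

7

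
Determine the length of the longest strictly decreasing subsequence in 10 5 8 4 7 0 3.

Scanning left to right, the best length ending at each element is: 10→1, 5→2, 8→2, 4→3, 7→3, 0→4, 3→4.
So the longest decreasing subsequence has length 4, e.g. 10, 5, 4, 0.

4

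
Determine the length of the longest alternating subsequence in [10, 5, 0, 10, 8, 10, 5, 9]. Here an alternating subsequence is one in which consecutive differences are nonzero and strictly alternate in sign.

Track the best alternating length ending on an up-step vs a down-step at each position: up/down = 1/1, 1/2, 1/2, 3/1, 3/4, 5/1, 3/6, 7/6.
The maximum over both is 7; one such subsequence is 10, 5, 10, 8, 10, 5, 9.

7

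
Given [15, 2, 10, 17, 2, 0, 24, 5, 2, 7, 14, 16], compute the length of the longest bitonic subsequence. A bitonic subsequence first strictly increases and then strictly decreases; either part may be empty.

One longest bitonic subsequence is 2, 10, 17, 24, 5, 2 (positions 2,3,4,7,8,9): it rises to 24 then falls. Length 6 is optimal.

6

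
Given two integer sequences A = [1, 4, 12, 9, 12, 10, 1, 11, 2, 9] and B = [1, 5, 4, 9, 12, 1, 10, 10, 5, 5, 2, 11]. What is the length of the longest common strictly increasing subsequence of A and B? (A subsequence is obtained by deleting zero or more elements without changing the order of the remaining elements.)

For each value that appears in both, track the longest common increasing run ending there.
The best achievable length is 5; one witness is 1, 4, 9, 10, 11 (A-positions 1,2,4,6,8, B-positions 1,3,4,7,12).

5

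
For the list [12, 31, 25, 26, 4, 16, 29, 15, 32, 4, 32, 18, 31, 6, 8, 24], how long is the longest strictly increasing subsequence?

5

Scanning left to right, the best length ending at each element is: 12→1, 31→2, 25→2, 26→3, 4→1, 16→2, 29→4, 15→2, 32→5, 4→1, 32→5, 18→3, 31→5, 6→2, 8→3, 24→4.
So the longest increasing subsequence has length 5, e.g. 12, 25, 26, 29, 32.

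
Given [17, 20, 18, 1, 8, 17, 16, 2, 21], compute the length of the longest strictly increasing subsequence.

Let dp[i] be the longest increasing subsequence ending at position i. Then dp = [1, 2, 2, 1, 2, 3, 3, 2, 4].
The maximum is 4; one witness is 1, 8, 17, 21 at positions 4,5,6,9.

4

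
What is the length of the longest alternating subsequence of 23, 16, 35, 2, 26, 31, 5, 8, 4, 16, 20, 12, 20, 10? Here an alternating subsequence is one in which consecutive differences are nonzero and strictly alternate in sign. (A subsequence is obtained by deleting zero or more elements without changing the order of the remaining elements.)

Track the best alternating length ending on an up-step vs a down-step at each position: up/down = 1/1, 1/2, 3/1, 1/4, 5/4, 5/4, 5/6, 7/6, 5/8, 9/6, 9/6, 9/10, 11/6, 9/12.
The maximum over both is 12; one such subsequence is 23, 16, 35, 2, 26, 5, 8, 4, 16, 12, 20, 10.

12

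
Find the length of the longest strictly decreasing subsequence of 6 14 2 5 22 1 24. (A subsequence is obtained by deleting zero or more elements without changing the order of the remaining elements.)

One longest decreasing subsequence is 6, 2, 1 (positions 1,3,6), of length 3; no longer one exists.

3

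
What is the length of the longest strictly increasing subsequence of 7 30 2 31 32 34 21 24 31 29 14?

Let dp[i] be the longest increasing subsequence ending at position i. Then dp = [1, 2, 1, 3, 4, 5, 2, 3, 4, 4, 2].
The maximum is 5; one witness is 7, 30, 31, 32, 34 at positions 1,2,4,5,6.

5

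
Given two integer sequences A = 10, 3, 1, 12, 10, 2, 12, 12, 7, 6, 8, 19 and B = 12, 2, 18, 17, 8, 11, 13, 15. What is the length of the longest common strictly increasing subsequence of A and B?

2

A longest common strictly increasing subsequence is 2, 8 (length 2); it appears in order in both A and B, and no longer such subsequence exists.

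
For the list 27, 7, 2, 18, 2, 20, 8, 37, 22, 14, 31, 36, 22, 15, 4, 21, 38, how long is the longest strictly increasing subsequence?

7

Scanning left to right, the best length ending at each element is: 27→1, 7→1, 2→1, 18→2, 2→1, 20→3, 8→2, 37→4, 22→4, 14→3, 31→5, 36→6, 22→4, 15→4, 4→2, 21→5, 38→7.
So the longest increasing subsequence has length 7, e.g. 7, 18, 20, 22, 31, 36, 38.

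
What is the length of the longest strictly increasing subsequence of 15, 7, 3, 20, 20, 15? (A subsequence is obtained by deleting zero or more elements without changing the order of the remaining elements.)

2

Let dp[i] be the longest increasing subsequence ending at position i. Then dp = [1, 1, 1, 2, 2, 2].
The maximum is 2; one witness is 15, 20 at positions 1,4.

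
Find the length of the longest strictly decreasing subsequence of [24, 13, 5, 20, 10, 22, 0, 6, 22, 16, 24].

4

One longest decreasing subsequence is 24, 13, 5, 0 (positions 1,2,3,7), of length 4; no longer one exists.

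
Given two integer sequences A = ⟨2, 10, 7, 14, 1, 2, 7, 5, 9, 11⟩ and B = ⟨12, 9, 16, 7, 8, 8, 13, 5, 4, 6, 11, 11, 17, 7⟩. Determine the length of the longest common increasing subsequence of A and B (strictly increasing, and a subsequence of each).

2

For each value that appears in both, track the longest common increasing run ending there.
The best achievable length is 2; one witness is 9, 11 (A-positions 9,10, B-positions 2,11).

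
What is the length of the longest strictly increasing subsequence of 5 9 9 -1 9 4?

Let dp[i] be the longest increasing subsequence ending at position i. Then dp = [1, 2, 2, 1, 2, 2].
The maximum is 2; one witness is 5, 9 at positions 1,2.

2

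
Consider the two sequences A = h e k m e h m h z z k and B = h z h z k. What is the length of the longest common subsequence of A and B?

4

A longest common subsequence is hhzk (length 4); the LCS DP confirms no longer common subsequence exists.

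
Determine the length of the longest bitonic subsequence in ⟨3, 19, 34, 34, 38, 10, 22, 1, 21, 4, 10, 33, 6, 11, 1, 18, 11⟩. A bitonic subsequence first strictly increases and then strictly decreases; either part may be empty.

9

One longest bitonic subsequence is 3, 19, 34, 38, 22, 21, 10, 6, 1 (positions 1,2,3,5,7,9,11,13,15): it rises to 38 then falls. Length 9 is optimal.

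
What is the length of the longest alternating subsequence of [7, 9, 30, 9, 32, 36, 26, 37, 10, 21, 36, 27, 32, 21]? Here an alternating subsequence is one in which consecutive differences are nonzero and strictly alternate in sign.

Track the best alternating length ending on an up-step vs a down-step at each position: up/down = 1/1, 2/1, 2/1, 2/3, 4/1, 4/1, 4/5, 6/1, 4/7, 8/7, 8/7, 8/9, 10/9, 8/11.
The maximum over both is 11; one such subsequence is 7, 30, 9, 32, 26, 37, 10, 36, 27, 32, 21.

11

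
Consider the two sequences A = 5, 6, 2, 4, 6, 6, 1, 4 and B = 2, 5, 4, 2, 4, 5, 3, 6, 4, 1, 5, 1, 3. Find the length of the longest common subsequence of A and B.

A longest common subsequence is 5, 2, 4, 6, 1 (length 5); the LCS DP confirms no longer common subsequence exists.

5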